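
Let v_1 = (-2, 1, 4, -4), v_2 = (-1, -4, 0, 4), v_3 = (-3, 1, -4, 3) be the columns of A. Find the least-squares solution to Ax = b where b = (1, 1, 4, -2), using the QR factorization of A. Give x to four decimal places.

x = (0.3247, -0.0594, -0.4722)

q_1 = v_1/‖v_1‖ = (-2, 1, 4, -4)/6.0828 = (-0.3288, 0.1644, 0.6576, -0.6576).
r_{12} = q_1·v_2 = -2.9592.
u_2 = v_2 + 2.9592·q_1 = (-1.9730, -3.5135, 1.9459, 2.0541).
‖u_2‖ = 4.9237, so q_2 = (-0.4007, -0.7136, 0.3952, 0.4172).
r_{13} = q_1·v_3 = -3.4524; r_{23} = q_2·v_3 = 0.1592.
u_3 = v_3 + 3.4524·q_1 − 0.1592·q_2 = (-4.0713, 1.6812, -1.7926, 0.6633).
‖u_3‖ = 4.8016, so q_3 = (-0.8479, 0.3501, -0.3733, 0.1381).
Qᵀb = (3.7812, -0.3678, -2.2674).
Back-substitute: x_3 = -2.2674/4.8016 = -0.4722.
x_2 = (-0.3678 − 0.1592·(-0.4722))/4.9237 = -0.0594.
x_1 = (3.7812 + 2.9592·(-0.0594) + 3.4524·(-0.4722))/6.0828 = 0.3247.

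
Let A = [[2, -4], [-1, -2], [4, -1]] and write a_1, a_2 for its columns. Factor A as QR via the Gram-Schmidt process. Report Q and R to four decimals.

Q = [[0.4364, -0.7563], [-0.2182, -0.6145], [0.8729, 0.2245]], R = [[4.5826, -2.1822], [0.0000, 4.0297]]

a_1 = (2, -1, 4); ‖a_1‖ = 4.5826, so q_1 = (0.4364, -0.2182, 0.8729).
q_1·a_2 = 0.4364·(-4) + (-0.2182)·(-2) + 0.8729·(-1) = -2.1822.
u_2 = a_2 + 2.1822·q_1 = (-3.0476, -2.4762, 0.9048).
‖u_2‖ = 4.0297, so q_2 = (-0.7563, -0.6145, 0.2245).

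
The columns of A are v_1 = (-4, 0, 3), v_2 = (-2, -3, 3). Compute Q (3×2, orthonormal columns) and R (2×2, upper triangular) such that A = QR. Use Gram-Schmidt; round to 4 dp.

v_1 = (-4, 0, 3); ‖v_1‖ = 5.0000, so e_1 = (-0.8000, 0.0000, 0.6000).
e_1·v_2 = (-0.8000)·(-2) + 0.0000·(-3) + 0.6000·3 = 3.4000.
u_2 = v_2 − 3.4000·e_1 = (0.7200, -3.0000, 0.9600).
‖u_2‖ = 3.2311, so e_2 = (0.2228, -0.9285, 0.2971).

Q = [[-0.8000, 0.2228], [0.0000, -0.9285], [0.6000, 0.2971]], R = [[5.0000, 3.4000], [0.0000, 3.2311]]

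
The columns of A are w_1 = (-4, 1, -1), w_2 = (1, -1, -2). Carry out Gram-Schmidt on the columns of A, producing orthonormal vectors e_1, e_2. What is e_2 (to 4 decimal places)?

e_2 = (0.1421, -0.3553, -0.9239)

w_1 = (-4, 1, -1); ‖w_1‖ = 4.2426, so e_1 = (-0.9428, 0.2357, -0.2357).
e_1·w_2 = (-0.9428)·1 + 0.2357·(-1) + (-0.2357)·(-2) = -0.7071.
u_2 = w_2 + 0.7071·e_1 = (0.3333, -0.8333, -2.1667).
‖u_2‖ = 2.3452, so e_2 = (0.1421, -0.3553, -0.9239).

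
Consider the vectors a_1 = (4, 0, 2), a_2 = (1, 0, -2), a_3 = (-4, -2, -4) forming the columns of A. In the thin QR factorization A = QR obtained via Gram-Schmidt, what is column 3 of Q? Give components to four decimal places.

q_3 = (0.0000, -1.0000, 0.0000)

q_1 = a_1/‖a_1‖ = (4, 0, 2)/4.4721 = (0.8944, 0.0000, 0.4472).
r_{12} = q_1·a_2 = 0.0000.
u_2 = a_2 + 0.0000·q_1 = (1.0000, 0.0000, -2.0000).
‖u_2‖ = 2.2361, so q_2 = (0.4472, 0.0000, -0.8944).
r_{13} = q_1·a_3 = -5.3666; r_{23} = q_2·a_3 = 1.7889.
u_3 = a_3 + 5.3666·q_1 − 1.7889·q_2 = (0.0000, -2.0000, 0.0000).
‖u_3‖ = 2.0000, so q_3 = (0.0000, -1.0000, 0.0000).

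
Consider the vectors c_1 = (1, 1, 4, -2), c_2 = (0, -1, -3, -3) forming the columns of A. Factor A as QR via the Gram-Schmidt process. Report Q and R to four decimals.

e_1 = c_1/‖c_1‖ = (1, 1, 4, -2)/4.6904 = (0.2132, 0.2132, 0.8528, -0.4264).
r_{12} = e_1·c_2 = -1.4924.
u_2 = c_2 + 1.4924·e_1 = (0.3182, -0.6818, -1.7273, -3.6364).
‖u_2‖ = 4.0955, so e_2 = (0.0777, -0.1665, -0.4218, -0.8879).

Q = [[0.2132, 0.0777], [0.2132, -0.1665], [0.8528, -0.4218], [-0.4264, -0.8879]], R = [[4.6904, -1.4924], [0.0000, 4.0955]]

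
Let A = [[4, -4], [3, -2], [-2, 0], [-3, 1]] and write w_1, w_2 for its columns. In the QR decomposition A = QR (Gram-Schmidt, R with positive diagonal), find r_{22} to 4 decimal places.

r_{22} = 2.1337

e_1 = w_1/‖w_1‖ = (4, 3, -2, -3)/6.1644 = (0.6489, 0.4867, -0.3244, -0.4867).
r_{12} = e_1·w_2 = -4.0555.
u_2 = w_2 + 4.0555·e_1 = (-1.3684, -0.0263, -1.3158, -0.9737).
r_{22} = ‖u_2‖ = 2.1337.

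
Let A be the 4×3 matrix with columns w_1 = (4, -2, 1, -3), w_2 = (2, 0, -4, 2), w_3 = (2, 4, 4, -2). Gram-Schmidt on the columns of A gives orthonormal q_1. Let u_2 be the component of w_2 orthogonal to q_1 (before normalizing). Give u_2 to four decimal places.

u_2 = (2.2667, -0.1333, -3.9333, 1.8000)

w_1 = (4, -2, 1, -3); ‖w_1‖ = 5.4772, so q_1 = (0.7303, -0.3651, 0.1826, -0.5477).
q_1·w_2 = 0.7303·2 + (-0.3651)·0 + 0.1826·(-4) + (-0.5477)·2 = -0.3651.
u_2 = w_2 + 0.3651·q_1 = (2.2667, -0.1333, -3.9333, 1.8000).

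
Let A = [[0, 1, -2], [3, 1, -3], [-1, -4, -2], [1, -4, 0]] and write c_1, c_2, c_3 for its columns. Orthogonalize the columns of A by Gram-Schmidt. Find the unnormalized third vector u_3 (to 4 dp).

u_3 = (-2.1479, -1.1178, -2.0849, 1.2685)

e_1 = c_1/‖c_1‖ = (0, 3, -1, 1)/3.3166 = (0.0000, 0.9045, -0.3015, 0.3015).
r_{12} = e_1·c_2 = 0.9045.
u_2 = c_2 − 0.9045·e_1 = (1.0000, 0.1818, -3.7273, -4.2727).
‖u_2‖ = 5.7604, so e_2 = (0.1736, 0.0316, -0.6471, -0.7417).
r_{13} = e_1·c_3 = -2.1106; r_{23} = e_2·c_3 = 0.8522.
u_3 = c_3 + 2.1106·e_1 − 0.8522·e_2 = (-2.1479, -1.1178, -2.0849, 1.2685).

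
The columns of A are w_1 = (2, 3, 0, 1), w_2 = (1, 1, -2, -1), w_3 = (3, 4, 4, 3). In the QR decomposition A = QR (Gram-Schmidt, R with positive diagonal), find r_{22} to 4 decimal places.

r_{22} = 2.4202

e_1 = w_1/‖w_1‖ = (2, 3, 0, 1)/3.7417 = (0.5345, 0.8018, 0.0000, 0.2673).
r_{12} = e_1·w_2 = 1.0690.
u_2 = w_2 − 1.0690·e_1 = (0.4286, 0.1429, -2.0000, -1.2857).
r_{22} = ‖u_2‖ = 2.4202.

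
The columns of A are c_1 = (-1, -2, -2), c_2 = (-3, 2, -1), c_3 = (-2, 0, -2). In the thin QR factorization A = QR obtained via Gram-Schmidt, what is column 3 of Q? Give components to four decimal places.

q_1 = c_1/‖c_1‖ = (-1, -2, -2)/3.0000 = (-0.3333, -0.6667, -0.6667).
r_{12} = q_1·c_2 = 0.3333.
u_2 = c_2 − 0.3333·q_1 = (-2.8889, 2.2222, -0.7778).
‖u_2‖ = 3.7268, so q_2 = (-0.7752, 0.5963, -0.2087).
r_{13} = q_1·c_3 = 2.0000; r_{23} = q_2·c_3 = 1.9677.
u_3 = c_3 − 2.0000·q_1 − 1.9677·q_2 = (0.1920, 0.1600, -0.2560).
‖u_3‖ = 0.3578, so q_3 = (0.5367, 0.4472, -0.7155).

q_3 = (0.5367, 0.4472, -0.7155)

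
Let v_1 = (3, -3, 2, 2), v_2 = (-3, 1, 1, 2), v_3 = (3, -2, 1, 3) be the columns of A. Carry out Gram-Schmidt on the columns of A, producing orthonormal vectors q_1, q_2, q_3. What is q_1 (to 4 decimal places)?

q_1 = v_1/‖v_1‖ = (3, -3, 2, 2)/5.0990 = (0.5883, -0.5883, 0.3922, 0.3922).

q_1 = (0.5883, -0.5883, 0.3922, 0.3922)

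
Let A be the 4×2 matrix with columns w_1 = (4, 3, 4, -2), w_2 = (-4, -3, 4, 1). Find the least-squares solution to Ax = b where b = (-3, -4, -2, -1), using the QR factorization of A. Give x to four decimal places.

x = (-0.6190, 0.1950)

w_1 = (4, 3, 4, -2); ‖w_1‖ = 6.7082, so e_1 = (0.5963, 0.4472, 0.5963, -0.2981).
e_1·w_2 = 0.5963·(-4) + 0.4472·(-3) + 0.5963·4 + (-0.2981)·1 = -1.6398.
u_2 = w_2 + 1.6398·e_1 = (-3.0222, -2.2667, 4.9778, 0.5111).
‖u_2‖ = 6.2699, so e_2 = (-0.4820, -0.3615, 0.7939, 0.0815).
Qᵀb = (-4.4721, 1.2228).
Back-substitute: x_2 = 1.2228/6.2699 = 0.1950.
x_1 = (-4.4721 + 1.6398·0.1950)/6.7082 = -0.6190.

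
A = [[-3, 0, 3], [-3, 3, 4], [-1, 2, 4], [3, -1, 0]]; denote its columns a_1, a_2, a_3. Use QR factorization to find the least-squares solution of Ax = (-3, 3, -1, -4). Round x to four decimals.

a_1 = (-3, -3, -1, 3); ‖a_1‖ = 5.2915, so e_1 = (-0.5669, -0.5669, -0.1890, 0.5669).
e_1·a_2 = (-0.5669)·0 + (-0.5669)·3 + (-0.1890)·2 + 0.5669·(-1) = -2.6458.
u_2 = a_2 + 2.6458·e_1 = (-1.5000, 1.5000, 1.5000, 0.5000).
‖u_2‖ = 2.6458, so e_2 = (-0.5669, 0.5669, 0.5669, 0.1890).
e_1·a_3 = (-0.5669)·3 + (-0.5669)·4 + (-0.1890)·4 + 0.5669·0 = -4.7246; e_2·a_3 = (-0.5669)·3 + 0.5669·4 + 0.5669·4 + 0.1890·0 = 2.8347.
u_3 = a_3 + 4.7246·e_1 − 2.8347·e_2 = (1.9286, -0.2857, 1.5000, 2.1429).
‖u_3‖ = 3.2623, so e_3 = (0.5912, -0.0876, 0.4598, 0.6568).
Qᵀb = (-2.0788, 2.0788, -5.1234).
Back-substitute: x_3 = -5.1234/3.2623 = -1.5705.
x_2 = (2.0788 − 2.8347·(-1.5705))/2.6458 = 2.4684.
x_1 = (-2.0788 + 2.6458·2.4684 + 4.7246·(-1.5705))/5.2915 = -0.5609.

x = (-0.5609, 2.4684, -1.5705)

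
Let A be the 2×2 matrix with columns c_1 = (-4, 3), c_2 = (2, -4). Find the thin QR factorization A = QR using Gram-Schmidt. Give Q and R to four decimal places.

c_1 = (-4, 3); ‖c_1‖ = 5.0000, so e_1 = (-0.8000, 0.6000).
e_1·c_2 = (-0.8000)·2 + 0.6000·(-4) = -4.0000.
u_2 = c_2 + 4.0000·e_1 = (-1.2000, -1.6000).
‖u_2‖ = 2.0000, so e_2 = (-0.6000, -0.8000).

Q = [[-0.8000, -0.6000], [0.6000, -0.8000]], R = [[5.0000, -4.0000], [0.0000, 2.0000]]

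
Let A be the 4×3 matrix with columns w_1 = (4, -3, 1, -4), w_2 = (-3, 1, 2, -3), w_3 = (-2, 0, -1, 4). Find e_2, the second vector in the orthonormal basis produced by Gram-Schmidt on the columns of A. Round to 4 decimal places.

e_2 = (-0.6060, 0.1937, 0.4222, -0.6457)

w_1 = (4, -3, 1, -4); ‖w_1‖ = 6.4807, so e_1 = (0.6172, -0.4629, 0.1543, -0.6172).
e_1·w_2 = 0.6172·(-3) + (-0.4629)·1 + 0.1543·2 + (-0.6172)·(-3) = -0.1543.
u_2 = w_2 + 0.1543·e_1 = (-2.9048, 0.9286, 2.0238, -3.0952).
‖u_2‖ = 4.7933, so e_2 = (-0.6060, 0.1937, 0.4222, -0.6457).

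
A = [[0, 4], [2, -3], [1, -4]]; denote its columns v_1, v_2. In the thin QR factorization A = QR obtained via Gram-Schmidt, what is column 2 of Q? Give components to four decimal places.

e_2 = (0.8729, 0.2182, -0.4364)

v_1 = (0, 2, 1); ‖v_1‖ = 2.2361, so e_1 = (0.0000, 0.8944, 0.4472).
e_1·v_2 = 0.0000·4 + 0.8944·(-3) + 0.4472·(-4) = -4.4721.
u_2 = v_2 + 4.4721·e_1 = (4.0000, 1.0000, -2.0000).
‖u_2‖ = 4.5826, so e_2 = (0.8729, 0.2182, -0.4364).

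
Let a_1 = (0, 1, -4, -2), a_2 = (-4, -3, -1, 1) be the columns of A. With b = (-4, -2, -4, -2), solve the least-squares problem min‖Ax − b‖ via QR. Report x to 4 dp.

x = (0.9011, 0.9223)

a_1 = (0, 1, -4, -2); ‖a_1‖ = 4.5826, so q_1 = (0.0000, 0.2182, -0.8729, -0.4364).
q_1·a_2 = 0.0000·(-4) + 0.2182·(-3) + (-0.8729)·(-1) + (-0.4364)·1 = -0.2182.
u_2 = a_2 + 0.2182·q_1 = (-4.0000, -2.9524, -1.1905, 0.9048).
‖u_2‖ = 5.1916, so q_2 = (-0.7705, -0.5687, -0.2293, 0.1743).
Qᵀb = (3.9279, 4.7880).
Back-substitute: x_2 = 4.7880/5.1916 = 0.9223.
x_1 = (3.9279 + 0.2182·0.9223)/4.5826 = 0.9011.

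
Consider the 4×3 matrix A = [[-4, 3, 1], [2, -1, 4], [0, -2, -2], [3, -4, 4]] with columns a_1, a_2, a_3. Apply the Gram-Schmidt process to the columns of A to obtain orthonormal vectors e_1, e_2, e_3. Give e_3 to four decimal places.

e_3 = (0.6294, 0.5182, -0.3025, 0.4938)

a_1 = (-4, 2, 0, 3); ‖a_1‖ = 5.3852, so e_1 = (-0.7428, 0.3714, 0.0000, 0.5571).
e_1·a_2 = (-0.7428)·3 + 0.3714·(-1) + 0.0000·(-2) + 0.5571·(-4) = -4.8281.
u_2 = a_2 + 4.8281·e_1 = (-0.5862, 0.7931, -2.0000, -1.3103).
‖u_2‖ = 2.5864, so e_2 = (-0.2266, 0.3066, -0.7733, -0.5066).
e_1·a_3 = (-0.7428)·1 + 0.3714·4 + 0.0000·(-2) + 0.5571·4 = 2.9711; e_2·a_3 = (-0.2266)·1 + 0.3066·4 + (-0.7733)·(-2) + (-0.5066)·4 = 0.5200.
u_3 = a_3 − 2.9711·e_1 − 0.5200·e_2 = (3.3247, 2.7371, -1.5979, 2.6082).
‖u_3‖ = 5.2822, so e_3 = (0.6294, 0.5182, -0.3025, 0.4938).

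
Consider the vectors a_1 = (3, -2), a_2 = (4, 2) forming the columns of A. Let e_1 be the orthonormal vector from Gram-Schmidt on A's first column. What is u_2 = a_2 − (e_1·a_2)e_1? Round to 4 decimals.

u_2 = (2.1538, 3.2308)

a_1 = (3, -2); ‖a_1‖ = 3.6056, so e_1 = (0.8321, -0.5547).
e_1·a_2 = 0.8321·4 + (-0.5547)·2 = 2.2188.
u_2 = a_2 − 2.2188·e_1 = (2.1538, 3.2308).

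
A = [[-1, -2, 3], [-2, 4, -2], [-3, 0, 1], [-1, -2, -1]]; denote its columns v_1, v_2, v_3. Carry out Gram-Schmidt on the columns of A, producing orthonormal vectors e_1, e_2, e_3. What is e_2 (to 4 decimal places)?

v_1 = (-1, -2, -3, -1); ‖v_1‖ = 3.8730, so e_1 = (-0.2582, -0.5164, -0.7746, -0.2582).
e_1·v_2 = (-0.2582)·(-2) + (-0.5164)·4 + (-0.7746)·0 + (-0.2582)·(-2) = -1.0328.
u_2 = v_2 + 1.0328·e_1 = (-2.2667, 3.4667, -0.8000, -2.2667).
‖u_2‖ = 4.7889, so e_2 = (-0.4733, 0.7239, -0.1671, -0.4733).

e_2 = (-0.4733, 0.7239, -0.1671, -0.4733)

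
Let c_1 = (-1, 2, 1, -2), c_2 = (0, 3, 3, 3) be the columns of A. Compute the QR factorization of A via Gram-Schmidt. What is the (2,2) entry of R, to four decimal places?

c_1 = (-1, 2, 1, -2); ‖c_1‖ = 3.1623, so e_1 = (-0.3162, 0.6325, 0.3162, -0.6325).
e_1·c_2 = (-0.3162)·0 + 0.6325·3 + 0.3162·3 + (-0.6325)·3 = 0.9487.
u_2 = c_2 − 0.9487·e_1 = (0.3000, 2.4000, 2.7000, 3.6000).
r_{22} = ‖u_2‖ = 5.1088.

r_{22} = 5.1088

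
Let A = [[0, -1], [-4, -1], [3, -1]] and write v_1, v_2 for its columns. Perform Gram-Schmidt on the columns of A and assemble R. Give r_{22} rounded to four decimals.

r_{22} = 1.7205

q_1 = v_1/‖v_1‖ = (0, -4, 3)/5.0000 = (0.0000, -0.8000, 0.6000).
r_{12} = q_1·v_2 = 0.2000.
u_2 = v_2 − 0.2000·q_1 = (-1.0000, -0.8400, -1.1200).
r_{22} = ‖u_2‖ = 1.7205.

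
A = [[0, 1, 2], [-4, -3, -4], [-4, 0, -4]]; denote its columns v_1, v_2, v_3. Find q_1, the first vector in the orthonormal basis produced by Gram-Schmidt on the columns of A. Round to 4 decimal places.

q_1 = v_1/‖v_1‖ = (0, -4, -4)/5.6569 = (0.0000, -0.7071, -0.7071).

q_1 = (0.0000, -0.7071, -0.7071)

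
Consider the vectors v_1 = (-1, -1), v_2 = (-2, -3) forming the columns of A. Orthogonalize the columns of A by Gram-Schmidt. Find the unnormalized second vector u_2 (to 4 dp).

u_2 = (0.5000, -0.5000)

v_1 = (-1, -1); ‖v_1‖ = 1.4142, so e_1 = (-0.7071, -0.7071).
e_1·v_2 = (-0.7071)·(-2) + (-0.7071)·(-3) = 3.5355.
u_2 = v_2 − 3.5355·e_1 = (0.5000, -0.5000).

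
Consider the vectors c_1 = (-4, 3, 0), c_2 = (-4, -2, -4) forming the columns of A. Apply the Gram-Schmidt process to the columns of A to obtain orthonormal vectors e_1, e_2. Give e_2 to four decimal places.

e_2 = (-0.4243, -0.5657, -0.7071)

c_1 = (-4, 3, 0); ‖c_1‖ = 5.0000, so e_1 = (-0.8000, 0.6000, 0.0000).
e_1·c_2 = (-0.8000)·(-4) + 0.6000·(-2) + 0.0000·(-4) = 2.0000.
u_2 = c_2 − 2.0000·e_1 = (-2.4000, -3.2000, -4.0000).
‖u_2‖ = 5.6569, so e_2 = (-0.4243, -0.5657, -0.7071).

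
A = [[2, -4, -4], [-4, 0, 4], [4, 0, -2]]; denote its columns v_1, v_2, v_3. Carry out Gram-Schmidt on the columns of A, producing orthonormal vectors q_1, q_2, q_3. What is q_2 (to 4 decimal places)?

q_2 = (-0.9428, -0.2357, 0.2357)

v_1 = (2, -4, 4); ‖v_1‖ = 6.0000, so q_1 = (0.3333, -0.6667, 0.6667).
q_1·v_2 = 0.3333·(-4) + (-0.6667)·0 + 0.6667·0 = -1.3333.
u_2 = v_2 + 1.3333·q_1 = (-3.5556, -0.8889, 0.8889).
‖u_2‖ = 3.7712, so q_2 = (-0.9428, -0.2357, 0.2357).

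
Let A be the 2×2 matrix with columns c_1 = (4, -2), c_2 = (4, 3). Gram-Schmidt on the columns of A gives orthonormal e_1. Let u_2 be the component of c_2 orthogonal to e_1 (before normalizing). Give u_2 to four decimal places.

u_2 = (2.0000, 4.0000)

c_1 = (4, -2); ‖c_1‖ = 4.4721, so e_1 = (0.8944, -0.4472).
e_1·c_2 = 0.8944·4 + (-0.4472)·3 = 2.2361.
u_2 = c_2 − 2.2361·e_1 = (2.0000, 4.0000).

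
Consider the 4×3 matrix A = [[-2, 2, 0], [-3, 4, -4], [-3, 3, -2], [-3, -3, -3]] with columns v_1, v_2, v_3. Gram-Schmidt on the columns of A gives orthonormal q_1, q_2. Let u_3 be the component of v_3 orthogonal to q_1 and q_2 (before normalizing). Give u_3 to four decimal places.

u_3 = (1.7115, -1.4642, 0.5672, -0.2440)

v_1 = (-2, -3, -3, -3); ‖v_1‖ = 5.5678, so q_1 = (-0.3592, -0.5388, -0.5388, -0.5388).
q_1·v_2 = (-0.3592)·2 + (-0.5388)·4 + (-0.5388)·3 + (-0.5388)·(-3) = -2.8737.
u_2 = v_2 + 2.8737·q_1 = (0.9677, 2.4516, 1.4516, -4.5484).
‖u_2‖ = 5.4536, so q_2 = (0.1774, 0.4495, 0.2662, -0.8340).
q_1·v_3 = (-0.3592)·0 + (-0.5388)·(-4) + (-0.5388)·(-2) + (-0.5388)·(-3) = 4.8493; q_2·v_3 = 0.1774·0 + 0.4495·(-4) + 0.2662·(-2) + (-0.8340)·(-3) = 0.1715.
u_3 = v_3 − 4.8493·q_1 − 0.1715·q_2 = (1.7115, -1.4642, 0.5672, -0.2440).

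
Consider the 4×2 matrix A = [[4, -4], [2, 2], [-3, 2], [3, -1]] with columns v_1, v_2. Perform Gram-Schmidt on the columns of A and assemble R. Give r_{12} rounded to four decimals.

r_{12} = -3.4066

v_1 = (4, 2, -3, 3); ‖v_1‖ = 6.1644, so q_1 = (0.6489, 0.3244, -0.4867, 0.4867).
r_{12} = q_1·v_2 = -3.4066.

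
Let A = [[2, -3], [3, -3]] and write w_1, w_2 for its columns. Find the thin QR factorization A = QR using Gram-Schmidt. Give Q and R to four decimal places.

w_1 = (2, 3); ‖w_1‖ = 3.6056, so e_1 = (0.5547, 0.8321).
e_1·w_2 = 0.5547·(-3) + 0.8321·(-3) = -4.1603.
u_2 = w_2 + 4.1603·e_1 = (-0.6923, 0.4615).
‖u_2‖ = 0.8321, so e_2 = (-0.8321, 0.5547).

Q = [[0.5547, -0.8321], [0.8321, 0.5547]], R = [[3.6056, -4.1603], [0.0000, 0.8321]]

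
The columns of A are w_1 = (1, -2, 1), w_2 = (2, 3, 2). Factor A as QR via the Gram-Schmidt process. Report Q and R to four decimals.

w_1 = (1, -2, 1); ‖w_1‖ = 2.4495, so e_1 = (0.4082, -0.8165, 0.4082).
e_1·w_2 = 0.4082·2 + (-0.8165)·3 + 0.4082·2 = -0.8165.
u_2 = w_2 + 0.8165·e_1 = (2.3333, 2.3333, 2.3333).
‖u_2‖ = 4.0415, so e_2 = (0.5774, 0.5774, 0.5774).

Q = [[0.4082, 0.5774], [-0.8165, 0.5774], [0.4082, 0.5774]], R = [[2.4495, -0.8165], [0.0000, 4.0415]]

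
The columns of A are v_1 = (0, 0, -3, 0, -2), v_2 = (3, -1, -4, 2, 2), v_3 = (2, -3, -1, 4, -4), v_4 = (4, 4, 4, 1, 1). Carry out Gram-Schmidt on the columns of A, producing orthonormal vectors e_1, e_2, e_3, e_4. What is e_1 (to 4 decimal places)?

e_1 = (0.0000, 0.0000, -0.8321, 0.0000, -0.5547)

e_1 = v_1/‖v_1‖ = (0, 0, -3, 0, -2)/3.6056 = (0.0000, 0.0000, -0.8321, 0.0000, -0.5547).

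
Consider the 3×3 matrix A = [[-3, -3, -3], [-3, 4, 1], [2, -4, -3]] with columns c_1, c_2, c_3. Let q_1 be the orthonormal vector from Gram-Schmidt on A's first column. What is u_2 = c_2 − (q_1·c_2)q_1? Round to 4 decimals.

u_2 = (-4.5000, 2.5000, -3.0000)

q_1 = c_1/‖c_1‖ = (-3, -3, 2)/4.6904 = (-0.6396, -0.6396, 0.4264).
r_{12} = q_1·c_2 = -2.3452.
u_2 = c_2 + 2.3452·q_1 = (-4.5000, 2.5000, -3.0000).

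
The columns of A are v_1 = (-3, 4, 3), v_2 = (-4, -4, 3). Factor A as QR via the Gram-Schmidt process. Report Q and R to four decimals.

Q = [[-0.5145, -0.5608], [0.6860, -0.7231], [0.5145, 0.4033]], R = [[5.8310, 0.8575], [0.0000, 6.3454]]

q_1 = v_1/‖v_1‖ = (-3, 4, 3)/5.8310 = (-0.5145, 0.6860, 0.5145).
r_{12} = q_1·v_2 = 0.8575.
u_2 = v_2 − 0.8575·q_1 = (-3.5588, -4.5882, 2.5588).
‖u_2‖ = 6.3454, so q_2 = (-0.5608, -0.7231, 0.4033).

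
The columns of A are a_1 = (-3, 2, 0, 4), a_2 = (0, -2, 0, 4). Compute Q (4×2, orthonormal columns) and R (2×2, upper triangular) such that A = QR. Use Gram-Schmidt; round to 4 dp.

q_1 = a_1/‖a_1‖ = (-3, 2, 0, 4)/5.3852 = (-0.5571, 0.3714, 0.0000, 0.7428).
r_{12} = q_1·a_2 = 2.2283.
u_2 = a_2 − 2.2283·q_1 = (1.2414, -2.8276, 0.0000, 2.3448).
‖u_2‖ = 3.8774, so q_2 = (0.3202, -0.7292, 0.0000, 0.6047).

Q = [[-0.5571, 0.3202], [0.3714, -0.7292], [0.0000, 0.0000], [0.7428, 0.6047]], R = [[5.3852, 2.2283], [0.0000, 3.8774]]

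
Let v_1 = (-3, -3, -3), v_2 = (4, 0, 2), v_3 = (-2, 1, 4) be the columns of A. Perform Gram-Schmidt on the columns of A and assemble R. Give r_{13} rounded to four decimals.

v_1 = (-3, -3, -3); ‖v_1‖ = 5.1962, so e_1 = (-0.5774, -0.5774, -0.5774).
r_{13} = e_1·v_3 = -1.7321.

r_{13} = -1.7321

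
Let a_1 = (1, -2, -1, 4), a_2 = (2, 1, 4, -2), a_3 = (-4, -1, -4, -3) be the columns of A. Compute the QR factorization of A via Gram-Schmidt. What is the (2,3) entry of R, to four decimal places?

r_{23} = -5.6926

q_1 = a_1/‖a_1‖ = (1, -2, -1, 4)/4.6904 = (0.2132, -0.4264, -0.2132, 0.8528).
r_{12} = q_1·a_2 = -2.5584.
u_2 = a_2 + 2.5584·q_1 = (2.5455, -0.0909, 3.4545, 0.1818).
‖u_2‖ = 4.2959, so q_2 = (0.5925, -0.0212, 0.8042, 0.0423).
r_{23} = q_2·a_3 = -5.6926.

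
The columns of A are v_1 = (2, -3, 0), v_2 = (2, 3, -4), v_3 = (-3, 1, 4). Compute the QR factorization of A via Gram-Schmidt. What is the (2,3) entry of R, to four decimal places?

e_1 = v_1/‖v_1‖ = (2, -3, 0)/3.6056 = (0.5547, -0.8321, 0.0000).
r_{12} = e_1·v_2 = -1.3868.
u_2 = v_2 + 1.3868·e_1 = (2.7692, 1.8462, -4.0000).
‖u_2‖ = 5.2035, so e_2 = (0.5322, 0.3548, -0.7687).
r_{23} = e_2·v_3 = -4.3166.

r_{23} = -4.3166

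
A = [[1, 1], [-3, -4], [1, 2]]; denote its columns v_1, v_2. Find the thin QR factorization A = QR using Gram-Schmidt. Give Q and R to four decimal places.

Q = [[0.3015, -0.4924], [-0.9045, 0.1231], [0.3015, 0.8616]], R = [[3.3166, 4.5227], [0.0000, 0.7385]]

e_1 = v_1/‖v_1‖ = (1, -3, 1)/3.3166 = (0.3015, -0.9045, 0.3015).
r_{12} = e_1·v_2 = 4.5227.
u_2 = v_2 − 4.5227·e_1 = (-0.3636, 0.0909, 0.6364).
‖u_2‖ = 0.7385, so e_2 = (-0.4924, 0.1231, 0.8616).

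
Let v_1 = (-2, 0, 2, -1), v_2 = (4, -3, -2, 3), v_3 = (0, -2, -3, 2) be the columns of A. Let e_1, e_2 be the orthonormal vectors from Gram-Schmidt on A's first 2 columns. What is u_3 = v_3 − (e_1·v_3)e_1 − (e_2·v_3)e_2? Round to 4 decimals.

v_1 = (-2, 0, 2, -1); ‖v_1‖ = 3.0000, so e_1 = (-0.6667, 0.0000, 0.6667, -0.3333).
e_1·v_2 = (-0.6667)·4 + 0.0000·(-3) + 0.6667·(-2) + (-0.3333)·3 = -5.0000.
u_2 = v_2 + 5.0000·e_1 = (0.6667, -3.0000, 1.3333, 1.3333).
‖u_2‖ = 3.6056, so e_2 = (0.1849, -0.8321, 0.3698, 0.3698).
e_1·v_3 = (-0.6667)·0 + 0.0000·(-2) + 0.6667·(-3) + (-0.3333)·2 = -2.6667; e_2·v_3 = 0.1849·0 + (-0.8321)·(-2) + 0.3698·(-3) + 0.3698·2 = 1.2943.
u_3 = v_3 + 2.6667·e_1 − 1.2943·e_2 = (-2.0171, -0.9231, -1.7009, 0.6325).

u_3 = (-2.0171, -0.9231, -1.7009, 0.6325)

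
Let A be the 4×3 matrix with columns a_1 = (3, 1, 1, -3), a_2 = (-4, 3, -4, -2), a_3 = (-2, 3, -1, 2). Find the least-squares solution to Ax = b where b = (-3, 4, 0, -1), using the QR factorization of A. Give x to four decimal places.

a_1 = (3, 1, 1, -3); ‖a_1‖ = 4.4721, so q_1 = (0.6708, 0.2236, 0.2236, -0.6708).
q_1·a_2 = 0.6708·(-4) + 0.2236·3 + 0.2236·(-4) + (-0.6708)·(-2) = -1.5652.
u_2 = a_2 + 1.5652·q_1 = (-2.9500, 3.3500, -3.6500, -3.0500).
‖u_2‖ = 6.5230, so q_2 = (-0.4522, 0.5136, -0.5596, -0.4676).
q_1·a_3 = 0.6708·(-2) + 0.2236·3 + 0.2236·(-1) + (-0.6708)·2 = -2.2361; q_2·a_3 = (-0.4522)·(-2) + 0.5136·3 + (-0.5596)·(-1) + (-0.4676)·2 = 2.0696.
u_3 = a_3 + 2.2361·q_1 − 2.0696·q_2 = (0.4360, 2.4371, 0.6580, 1.4677).
‖u_3‖ = 2.9524, so q_3 = (0.1477, 0.8255, 0.2229, 0.4971).
Qᵀb = (-0.4472, 3.8786, 2.3618).
Back-substitute: x_3 = 2.3618/2.9524 = 0.7999.
x_2 = (3.8786 − 2.0696·0.7999)/6.5230 = 0.3408.
x_1 = (-0.4472 + 1.5652·0.3408 + 2.2361·0.7999)/4.4721 = 0.4193.

x = (0.4193, 0.3408, 0.7999)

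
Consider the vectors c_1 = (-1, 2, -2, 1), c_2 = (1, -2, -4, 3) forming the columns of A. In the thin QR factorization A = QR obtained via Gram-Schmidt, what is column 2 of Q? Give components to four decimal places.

q_1 = c_1/‖c_1‖ = (-1, 2, -2, 1)/3.1623 = (-0.3162, 0.6325, -0.6325, 0.3162).
r_{12} = q_1·c_2 = 1.8974.
u_2 = c_2 − 1.8974·q_1 = (1.6000, -3.2000, -2.8000, 2.4000).
‖u_2‖ = 5.1381, so q_2 = (0.3114, -0.6228, -0.5449, 0.4671).

q_2 = (0.3114, -0.6228, -0.5449, 0.4671)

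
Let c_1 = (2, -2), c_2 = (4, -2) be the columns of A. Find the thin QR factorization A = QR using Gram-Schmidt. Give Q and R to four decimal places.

c_1 = (2, -2); ‖c_1‖ = 2.8284, so q_1 = (0.7071, -0.7071).
q_1·c_2 = 0.7071·4 + (-0.7071)·(-2) = 4.2426.
u_2 = c_2 − 4.2426·q_1 = (1.0000, 1.0000).
‖u_2‖ = 1.4142, so q_2 = (0.7071, 0.7071).

Q = [[0.7071, 0.7071], [-0.7071, 0.7071]], R = [[2.8284, 4.2426], [0.0000, 1.4142]]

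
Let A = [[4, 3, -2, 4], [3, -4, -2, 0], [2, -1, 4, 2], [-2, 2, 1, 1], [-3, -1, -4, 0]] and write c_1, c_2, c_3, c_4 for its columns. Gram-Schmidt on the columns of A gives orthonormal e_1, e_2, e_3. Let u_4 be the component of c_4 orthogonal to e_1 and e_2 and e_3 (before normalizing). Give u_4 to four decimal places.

c_1 = (4, 3, 2, -2, -3); ‖c_1‖ = 6.4807, so e_1 = (0.6172, 0.4629, 0.3086, -0.3086, -0.4629).
e_1·c_2 = 0.6172·3 + 0.4629·(-4) + 0.3086·(-1) + (-0.3086)·2 + (-0.4629)·(-1) = -0.4629.
u_2 = c_2 + 0.4629·e_1 = (3.2857, -3.7857, -0.8571, 1.8571, -1.2143).
‖u_2‖ = 5.5485, so e_2 = (0.5922, -0.6823, -0.1545, 0.3347, -0.2188).
e_1·c_3 = 0.6172·(-2) + 0.4629·(-2) + 0.3086·4 + (-0.3086)·1 + (-0.4629)·(-4) = 0.6172; e_2·c_3 = 0.5922·(-2) + (-0.6823)·(-2) + (-0.1545)·4 + 0.3347·1 + (-0.2188)·(-4) = 0.7724.
u_3 = c_3 − 0.6172·e_1 − 0.7724·e_2 = (-2.8384, -1.7587, 3.9288, 0.9319, -3.5452).
‖u_3‖ = 6.3263, so e_3 = (-0.4487, -0.2780, 0.6210, 0.1473, -0.5604).
e_1·c_4 = 0.6172·4 + 0.4629·0 + 0.3086·2 + (-0.3086)·1 + (-0.4629)·0 = 2.7775; e_2·c_4 = 0.5922·4 + (-0.6823)·0 + (-0.1545)·2 + 0.3347·1 + (-0.2188)·0 = 2.3945; e_3·c_4 = (-0.4487)·4 + (-0.2780)·0 + 0.6210·2 + 0.1473·1 + (-0.5604)·0 = -0.4053.
u_4 = c_4 − 2.7775·e_1 − 2.3945·e_2 + 0.4053·e_3 = (0.6859, 0.2354, 1.7644, 1.1154, 1.5826).

u_4 = (0.6859, 0.2354, 1.7644, 1.1154, 1.5826)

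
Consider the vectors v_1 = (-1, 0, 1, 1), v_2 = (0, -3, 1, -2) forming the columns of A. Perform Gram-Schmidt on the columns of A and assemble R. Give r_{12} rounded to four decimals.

r_{12} = -0.5774

q_1 = v_1/‖v_1‖ = (-1, 0, 1, 1)/1.7321 = (-0.5774, 0.0000, 0.5774, 0.5774).
r_{12} = q_1·v_2 = -0.5774.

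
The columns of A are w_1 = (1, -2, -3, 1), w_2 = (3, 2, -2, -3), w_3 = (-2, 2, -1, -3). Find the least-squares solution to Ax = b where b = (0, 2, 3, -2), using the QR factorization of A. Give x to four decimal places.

x = (-1.0799, 0.2744, -0.1083)

q_1 = w_1/‖w_1‖ = (1, -2, -3, 1)/3.8730 = (0.2582, -0.5164, -0.7746, 0.2582).
r_{12} = q_1·w_2 = 0.5164.
u_2 = w_2 − 0.5164·q_1 = (2.8667, 2.2667, -1.6000, -3.1333).
‖u_2‖ = 5.0728, so q_2 = (0.5651, 0.4468, -0.3154, -0.6177).
r_{13} = q_1·w_3 = -1.5492; r_{23} = q_2·w_3 = 1.9319.
u_3 = w_3 + 1.5492·q_1 − 1.9319·q_2 = (-2.6917, 0.3368, -1.5907, -1.4067).
‖u_3‖ = 3.4450, so q_3 = (-0.7813, 0.0978, -0.4617, -0.4083).
Qᵀb = (-3.8730, 1.1828, -0.3730).
Back-substitute: x_3 = -0.3730/3.4450 = -0.1083.
x_2 = (1.1828 − 1.9319·(-0.1083))/5.0728 = 0.2744.
x_1 = (-3.8730 − 0.5164·0.2744 + 1.5492·(-0.1083))/3.8730 = -1.0799.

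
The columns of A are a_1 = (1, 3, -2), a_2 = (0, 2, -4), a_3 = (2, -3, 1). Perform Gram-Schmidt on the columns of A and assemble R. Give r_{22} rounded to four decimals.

r_{22} = 2.4495

a_1 = (1, 3, -2); ‖a_1‖ = 3.7417, so q_1 = (0.2673, 0.8018, -0.5345).
q_1·a_2 = 0.2673·0 + 0.8018·2 + (-0.5345)·(-4) = 3.7417.
u_2 = a_2 − 3.7417·q_1 = (-1.0000, -1.0000, -2.0000).
r_{22} = ‖u_2‖ = 2.4495.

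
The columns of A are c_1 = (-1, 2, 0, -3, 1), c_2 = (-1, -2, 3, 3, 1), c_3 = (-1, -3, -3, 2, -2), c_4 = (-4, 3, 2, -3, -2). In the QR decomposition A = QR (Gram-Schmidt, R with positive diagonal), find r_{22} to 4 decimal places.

r_{22} = 3.9917

c_1 = (-1, 2, 0, -3, 1); ‖c_1‖ = 3.8730, so q_1 = (-0.2582, 0.5164, 0.0000, -0.7746, 0.2582).
q_1·c_2 = (-0.2582)·(-1) + 0.5164·(-2) + 0.0000·3 + (-0.7746)·3 + 0.2582·1 = -2.8402.
u_2 = c_2 + 2.8402·q_1 = (-1.7333, -0.5333, 3.0000, 0.8000, 1.7333).
r_{22} = ‖u_2‖ = 3.9917.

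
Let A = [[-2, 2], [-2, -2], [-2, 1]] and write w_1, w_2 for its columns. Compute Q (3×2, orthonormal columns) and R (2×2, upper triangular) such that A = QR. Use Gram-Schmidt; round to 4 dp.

q_1 = w_1/‖w_1‖ = (-2, -2, -2)/3.4641 = (-0.5774, -0.5774, -0.5774).
r_{12} = q_1·w_2 = -0.5774.
u_2 = w_2 + 0.5774·q_1 = (1.6667, -2.3333, 0.6667).
‖u_2‖ = 2.9439, so q_2 = (0.5661, -0.7926, 0.2265).

Q = [[-0.5774, 0.5661], [-0.5774, -0.7926], [-0.5774, 0.2265]], R = [[3.4641, -0.5774], [0.0000, 2.9439]]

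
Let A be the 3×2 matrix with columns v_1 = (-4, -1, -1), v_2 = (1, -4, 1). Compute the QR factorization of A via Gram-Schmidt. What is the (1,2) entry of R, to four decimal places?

v_1 = (-4, -1, -1); ‖v_1‖ = 4.2426, so e_1 = (-0.9428, -0.2357, -0.2357).
r_{12} = e_1·v_2 = -0.2357.

r_{12} = -0.2357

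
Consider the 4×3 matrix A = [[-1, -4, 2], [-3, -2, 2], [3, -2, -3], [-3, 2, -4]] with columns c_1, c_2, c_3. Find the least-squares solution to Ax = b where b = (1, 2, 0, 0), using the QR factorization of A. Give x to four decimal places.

c_1 = (-1, -3, 3, -3); ‖c_1‖ = 5.2915, so q_1 = (-0.1890, -0.5669, 0.5669, -0.5669).
q_1·c_2 = (-0.1890)·(-4) + (-0.5669)·(-2) + 0.5669·(-2) + (-0.5669)·2 = -0.3780.
u_2 = c_2 + 0.3780·q_1 = (-4.0714, -2.2143, -1.7857, 1.7857).
‖u_2‖ = 5.2780, so q_2 = (-0.7714, -0.4195, -0.3383, 0.3383).
q_1·c_3 = (-0.1890)·2 + (-0.5669)·2 + 0.5669·(-3) + (-0.5669)·(-4) = -0.9449; q_2·c_3 = (-0.7714)·2 + (-0.4195)·2 + (-0.3383)·(-3) + 0.3383·(-4) = -2.7202.
u_3 = c_3 + 0.9449·q_1 + 2.7202·q_2 = (-0.2769, 0.3231, -3.3846, -3.6154).
‖u_3‖ = 4.9707, so q_3 = (-0.0557, 0.0650, -0.6809, -0.7273).
Qᵀb = (-1.3229, -1.6105, 0.0743).
Back-substitute: x_3 = 0.0743/4.9707 = 0.0149.
x_2 = (-1.6105 + 2.7202·0.0149)/5.2780 = -0.2974.
x_1 = (-1.3229 + 0.3780·(-0.2974) + 0.9449·0.0149)/5.2915 = -0.2686.

x = (-0.2686, -0.2974, 0.0149)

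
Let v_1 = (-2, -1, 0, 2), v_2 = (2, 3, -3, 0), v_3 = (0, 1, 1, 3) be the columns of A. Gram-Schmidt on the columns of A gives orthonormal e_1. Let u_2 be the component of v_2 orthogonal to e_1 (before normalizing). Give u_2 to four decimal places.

u_2 = (0.4444, 2.2222, -3.0000, 1.5556)

e_1 = v_1/‖v_1‖ = (-2, -1, 0, 2)/3.0000 = (-0.6667, -0.3333, 0.0000, 0.6667).
r_{12} = e_1·v_2 = -2.3333.
u_2 = v_2 + 2.3333·e_1 = (0.4444, 2.2222, -3.0000, 1.5556).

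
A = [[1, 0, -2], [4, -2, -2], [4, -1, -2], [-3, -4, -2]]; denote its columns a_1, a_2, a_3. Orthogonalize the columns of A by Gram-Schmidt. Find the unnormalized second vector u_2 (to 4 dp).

u_2 = (0.0000, -2.0000, -1.0000, -4.0000)

q_1 = a_1/‖a_1‖ = (1, 4, 4, -3)/6.4807 = (0.1543, 0.6172, 0.6172, -0.4629).
r_{12} = q_1·a_2 = 0.0000.
u_2 = a_2 + 0.0000·q_1 = (0.0000, -2.0000, -1.0000, -4.0000).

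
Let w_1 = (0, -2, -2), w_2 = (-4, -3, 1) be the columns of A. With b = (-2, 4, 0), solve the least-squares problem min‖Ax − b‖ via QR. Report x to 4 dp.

q_1 = w_1/‖w_1‖ = (0, -2, -2)/2.8284 = (0.0000, -0.7071, -0.7071).
r_{12} = q_1·w_2 = 1.4142.
u_2 = w_2 − 1.4142·q_1 = (-4.0000, -2.0000, 2.0000).
‖u_2‖ = 4.8990, so q_2 = (-0.8165, -0.4082, 0.4082).
Qᵀb = (-2.8284, 0.0000).
Back-substitute: x_2 = 0.0000/4.8990 = 0.0000.
x_1 = (-2.8284 − 1.4142·0.0000)/2.8284 = -1.0000.

x = (-1.0000, 0.0000)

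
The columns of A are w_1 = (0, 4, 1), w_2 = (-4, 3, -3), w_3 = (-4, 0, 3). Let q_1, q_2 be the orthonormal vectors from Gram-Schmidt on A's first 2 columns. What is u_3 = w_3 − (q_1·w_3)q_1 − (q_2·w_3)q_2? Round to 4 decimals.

u_3 = (-3.2596, -0.8692, 3.4769)

q_1 = w_1/‖w_1‖ = (0, 4, 1)/4.1231 = (0.0000, 0.9701, 0.2425).
r_{12} = q_1·w_2 = 2.1828.
u_2 = w_2 − 2.1828·q_1 = (-4.0000, 0.8824, -3.5294).
‖u_2‖ = 5.4070, so q_2 = (-0.7398, 0.1632, -0.6528).
r_{13} = q_1·w_3 = 0.7276; r_{23} = q_2·w_3 = 1.0009.
u_3 = w_3 − 0.7276·q_1 − 1.0009·q_2 = (-3.2596, -0.8692, 3.4769).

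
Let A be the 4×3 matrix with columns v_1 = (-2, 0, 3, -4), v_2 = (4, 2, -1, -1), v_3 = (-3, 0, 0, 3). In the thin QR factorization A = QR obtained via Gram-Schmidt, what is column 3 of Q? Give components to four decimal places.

e_1 = v_1/‖v_1‖ = (-2, 0, 3, -4)/5.3852 = (-0.3714, 0.0000, 0.5571, -0.7428).
r_{12} = e_1·v_2 = -1.2999.
u_2 = v_2 + 1.2999·e_1 = (3.5172, 2.0000, -0.2759, -1.9655).
‖u_2‖ = 4.5067, so e_2 = (0.7804, 0.4438, -0.0612, -0.4361).
r_{13} = e_1·v_3 = -1.1142; r_{23} = e_2·v_3 = -3.6497.
u_3 = v_3 + 1.1142·e_1 + 3.6497·e_2 = (-0.5654, 1.6197, 0.3973, 0.5806).
‖u_3‖ = 1.8542, so e_3 = (-0.3049, 0.8735, 0.2143, 0.3132).

e_3 = (-0.3049, 0.8735, 0.2143, 0.3132)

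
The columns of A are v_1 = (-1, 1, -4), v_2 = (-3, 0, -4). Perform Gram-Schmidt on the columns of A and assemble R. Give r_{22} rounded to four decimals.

v_1 = (-1, 1, -4); ‖v_1‖ = 4.2426, so q_1 = (-0.2357, 0.2357, -0.9428).
q_1·v_2 = (-0.2357)·(-3) + 0.2357·0 + (-0.9428)·(-4) = 4.4783.
u_2 = v_2 − 4.4783·q_1 = (-1.9444, -1.0556, 0.2222).
r_{22} = ‖u_2‖ = 2.2236.

r_{22} = 2.2236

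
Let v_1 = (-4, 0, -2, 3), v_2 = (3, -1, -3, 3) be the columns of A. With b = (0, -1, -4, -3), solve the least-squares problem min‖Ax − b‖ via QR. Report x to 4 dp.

x = (-0.0498, 0.1482)

e_1 = v_1/‖v_1‖ = (-4, 0, -2, 3)/5.3852 = (-0.7428, 0.0000, -0.3714, 0.5571).
r_{12} = e_1·v_2 = 0.5571.
u_2 = v_2 − 0.5571·e_1 = (3.4138, -1.0000, -2.7931, 2.6897).
‖u_2‖ = 5.2621, so e_2 = (0.6488, -0.1900, -0.5308, 0.5111).
Qᵀb = (-0.1857, 0.7798).
Back-substitute: x_2 = 0.7798/5.2621 = 0.1482.
x_1 = (-0.1857 − 0.5571·0.1482)/5.3852 = -0.0498.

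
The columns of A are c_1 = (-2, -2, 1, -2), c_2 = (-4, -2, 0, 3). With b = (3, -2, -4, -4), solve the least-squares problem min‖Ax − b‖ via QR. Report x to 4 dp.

q_1 = c_1/‖c_1‖ = (-2, -2, 1, -2)/3.6056 = (-0.5547, -0.5547, 0.2774, -0.5547).
r_{12} = q_1·c_2 = 1.6641.
u_2 = c_2 − 1.6641·q_1 = (-3.0769, -1.0769, -0.4615, 3.9231).
‖u_2‖ = 5.1216, so q_2 = (-0.6008, -0.2103, -0.0901, 0.7660).
Qᵀb = (0.5547, -4.0853).
Back-substitute: x_2 = -4.0853/5.1216 = -0.7977.
x_1 = (0.5547 − 1.6641·(-0.7977))/3.6056 = 0.5220.

x = (0.5220, -0.7977)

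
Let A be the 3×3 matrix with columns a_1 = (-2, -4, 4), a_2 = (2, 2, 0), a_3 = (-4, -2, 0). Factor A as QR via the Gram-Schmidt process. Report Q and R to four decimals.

a_1 = (-2, -4, 4); ‖a_1‖ = 6.0000, so e_1 = (-0.3333, -0.6667, 0.6667).
e_1·a_2 = (-0.3333)·2 + (-0.6667)·2 + 0.6667·0 = -2.0000.
u_2 = a_2 + 2.0000·e_1 = (1.3333, 0.6667, 1.3333).
‖u_2‖ = 2.0000, so e_2 = (0.6667, 0.3333, 0.6667).
e_1·a_3 = (-0.3333)·(-4) + (-0.6667)·(-2) + 0.6667·0 = 2.6667; e_2·a_3 = 0.6667·(-4) + 0.3333·(-2) + 0.6667·0 = -3.3333.
u_3 = a_3 − 2.6667·e_1 + 3.3333·e_2 = (-0.8889, 0.8889, 0.4444).
‖u_3‖ = 1.3333, so e_3 = (-0.6667, 0.6667, 0.3333).

Q = [[-0.3333, 0.6667, -0.6667], [-0.6667, 0.3333, 0.6667], [0.6667, 0.6667, 0.3333]], R = [[6.0000, -2.0000, 2.6667], [0.0000, 2.0000, -3.3333], [0.0000, 0.0000, 1.3333]]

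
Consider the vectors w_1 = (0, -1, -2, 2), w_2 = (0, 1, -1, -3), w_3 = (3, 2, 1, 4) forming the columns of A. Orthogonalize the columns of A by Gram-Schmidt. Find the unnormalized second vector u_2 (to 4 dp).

q_1 = w_1/‖w_1‖ = (0, -1, -2, 2)/3.0000 = (0.0000, -0.3333, -0.6667, 0.6667).
r_{12} = q_1·w_2 = -1.6667.
u_2 = w_2 + 1.6667·q_1 = (0.0000, 0.4444, -2.1111, -1.8889).

u_2 = (0.0000, 0.4444, -2.1111, -1.8889)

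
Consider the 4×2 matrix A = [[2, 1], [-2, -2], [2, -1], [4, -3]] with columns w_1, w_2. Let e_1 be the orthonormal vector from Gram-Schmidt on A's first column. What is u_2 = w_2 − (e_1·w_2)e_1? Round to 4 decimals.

w_1 = (2, -2, 2, 4); ‖w_1‖ = 5.2915, so e_1 = (0.3780, -0.3780, 0.3780, 0.7559).
e_1·w_2 = 0.3780·1 + (-0.3780)·(-2) + 0.3780·(-1) + 0.7559·(-3) = -1.5119.
u_2 = w_2 + 1.5119·e_1 = (1.5714, -2.5714, -0.4286, -1.8571).

u_2 = (1.5714, -2.5714, -0.4286, -1.8571)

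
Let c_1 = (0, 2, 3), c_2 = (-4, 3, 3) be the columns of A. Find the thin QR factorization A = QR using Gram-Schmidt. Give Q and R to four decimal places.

Q = [[0.0000, -0.9790], [0.5547, 0.1694], [0.8321, -0.1130]], R = [[3.6056, 4.1603], [0.0000, 4.0856]]

c_1 = (0, 2, 3); ‖c_1‖ = 3.6056, so e_1 = (0.0000, 0.5547, 0.8321).
e_1·c_2 = 0.0000·(-4) + 0.5547·3 + 0.8321·3 = 4.1603.
u_2 = c_2 − 4.1603·e_1 = (-4.0000, 0.6923, -0.4615).
‖u_2‖ = 4.0856, so e_2 = (-0.9790, 0.1694, -0.1130).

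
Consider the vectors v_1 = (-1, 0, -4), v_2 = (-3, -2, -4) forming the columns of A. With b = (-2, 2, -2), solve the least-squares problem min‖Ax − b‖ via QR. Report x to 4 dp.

x = (0.7576, -0.1515)

e_1 = v_1/‖v_1‖ = (-1, 0, -4)/4.1231 = (-0.2425, 0.0000, -0.9701).
r_{12} = e_1·v_2 = 4.6082.
u_2 = v_2 − 4.6082·e_1 = (-1.8824, -2.0000, 0.4706).
‖u_2‖ = 2.7865, so e_2 = (-0.6755, -0.7177, 0.1689).
Qᵀb = (2.4254, -0.4222).
Back-substitute: x_2 = -0.4222/2.7865 = -0.1515.
x_1 = (2.4254 − 4.6082·(-0.1515))/4.1231 = 0.7576.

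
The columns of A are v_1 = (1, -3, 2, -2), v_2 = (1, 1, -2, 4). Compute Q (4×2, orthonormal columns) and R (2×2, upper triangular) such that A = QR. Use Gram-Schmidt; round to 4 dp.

v_1 = (1, -3, 2, -2); ‖v_1‖ = 4.2426, so q_1 = (0.2357, -0.7071, 0.4714, -0.4714).
q_1·v_2 = 0.2357·1 + (-0.7071)·1 + 0.4714·(-2) + (-0.4714)·4 = -3.2998.
u_2 = v_2 + 3.2998·q_1 = (1.7778, -1.3333, -0.4444, 2.4444).
‖u_2‖ = 3.3333, so q_2 = (0.5333, -0.4000, -0.1333, 0.7333).

Q = [[0.2357, 0.5333], [-0.7071, -0.4000], [0.4714, -0.1333], [-0.4714, 0.7333]], R = [[4.2426, -3.2998], [0.0000, 3.3333]]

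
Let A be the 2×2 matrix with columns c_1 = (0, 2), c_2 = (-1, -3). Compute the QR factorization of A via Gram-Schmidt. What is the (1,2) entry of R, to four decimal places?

r_{12} = -3.0000

e_1 = c_1/‖c_1‖ = (0, 2)/2.0000 = (0.0000, 1.0000).
r_{12} = e_1·c_2 = -3.0000.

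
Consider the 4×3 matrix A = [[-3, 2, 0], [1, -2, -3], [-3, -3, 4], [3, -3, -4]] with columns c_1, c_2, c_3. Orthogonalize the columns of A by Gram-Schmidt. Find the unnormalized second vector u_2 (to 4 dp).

e_1 = c_1/‖c_1‖ = (-3, 1, -3, 3)/5.2915 = (-0.5669, 0.1890, -0.5669, 0.5669).
r_{12} = e_1·c_2 = -1.5119.
u_2 = c_2 + 1.5119·e_1 = (1.1429, -1.7143, -3.8571, -2.1429).

u_2 = (1.1429, -1.7143, -3.8571, -2.1429)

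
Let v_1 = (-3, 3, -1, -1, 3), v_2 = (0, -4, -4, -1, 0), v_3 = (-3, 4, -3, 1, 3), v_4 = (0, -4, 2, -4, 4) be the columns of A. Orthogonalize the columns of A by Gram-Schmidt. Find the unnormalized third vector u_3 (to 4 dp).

u_3 = (0.3733, 0.9747, -1.5275, 2.2115, -0.3733)

v_1 = (-3, 3, -1, -1, 3); ‖v_1‖ = 5.3852, so e_1 = (-0.5571, 0.5571, -0.1857, -0.1857, 0.5571).
e_1·v_2 = (-0.5571)·0 + 0.5571·(-4) + (-0.1857)·(-4) + (-0.1857)·(-1) + 0.5571·0 = -1.2999.
u_2 = v_2 + 1.2999·e_1 = (-0.7241, -3.2759, -4.2414, -1.2414, 0.7241).
‖u_2‖ = 5.5956, so e_2 = (-0.1294, -0.5854, -0.7580, -0.2219, 0.1294).
e_1·v_3 = (-0.5571)·(-3) + 0.5571·4 + (-0.1857)·(-3) + (-0.1857)·1 + 0.5571·3 = 5.9423; e_2·v_3 = (-0.1294)·(-3) + (-0.5854)·4 + (-0.7580)·(-3) + (-0.2219)·1 + 0.1294·3 = 0.4868.
u_3 = v_3 − 5.9423·e_1 − 0.4868·e_2 = (0.3733, 0.9747, -1.5275, 2.2115, -0.3733).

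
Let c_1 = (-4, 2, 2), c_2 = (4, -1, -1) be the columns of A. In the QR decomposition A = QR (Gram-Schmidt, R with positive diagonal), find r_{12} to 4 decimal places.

e_1 = c_1/‖c_1‖ = (-4, 2, 2)/4.8990 = (-0.8165, 0.4082, 0.4082).
r_{12} = e_1·c_2 = -4.0825.

r_{12} = -4.0825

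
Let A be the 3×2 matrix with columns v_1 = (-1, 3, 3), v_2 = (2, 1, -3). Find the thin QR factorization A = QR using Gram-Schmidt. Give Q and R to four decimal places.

Q = [[-0.2294, 0.4842], [0.6882, 0.6941], [0.6882, -0.5327]], R = [[4.3589, -1.8353], [0.0000, 3.2606]]

v_1 = (-1, 3, 3); ‖v_1‖ = 4.3589, so e_1 = (-0.2294, 0.6882, 0.6882).
e_1·v_2 = (-0.2294)·2 + 0.6882·1 + 0.6882·(-3) = -1.8353.
u_2 = v_2 + 1.8353·e_1 = (1.5789, 2.2632, -1.7368).
‖u_2‖ = 3.2606, so e_2 = (0.4842, 0.6941, -0.5327).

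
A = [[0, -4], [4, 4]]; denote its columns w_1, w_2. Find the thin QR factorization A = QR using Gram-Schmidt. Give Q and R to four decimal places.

Q = [[0.0000, -1.0000], [1.0000, 0.0000]], R = [[4.0000, 4.0000], [0.0000, 4.0000]]

w_1 = (0, 4); ‖w_1‖ = 4.0000, so q_1 = (0.0000, 1.0000).
q_1·w_2 = 0.0000·(-4) + 1.0000·4 = 4.0000.
u_2 = w_2 − 4.0000·q_1 = (-4.0000, 0.0000).
‖u_2‖ = 4.0000, so q_2 = (-1.0000, 0.0000).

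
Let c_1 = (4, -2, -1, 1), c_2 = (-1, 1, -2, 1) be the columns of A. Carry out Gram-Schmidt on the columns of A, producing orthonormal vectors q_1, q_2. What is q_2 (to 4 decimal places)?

c_1 = (4, -2, -1, 1); ‖c_1‖ = 4.6904, so q_1 = (0.8528, -0.4264, -0.2132, 0.2132).
q_1·c_2 = 0.8528·(-1) + (-0.4264)·1 + (-0.2132)·(-2) + 0.2132·1 = -0.6396.
u_2 = c_2 + 0.6396·q_1 = (-0.4545, 0.7273, -2.1364, 1.1364).
‖u_2‖ = 2.5673, so q_2 = (-0.1771, 0.2833, -0.8322, 0.4426).

q_2 = (-0.1771, 0.2833, -0.8322, 0.4426)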